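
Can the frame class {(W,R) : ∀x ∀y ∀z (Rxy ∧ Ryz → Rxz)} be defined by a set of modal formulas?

Yes, by □p → □□p

The condition is transitivity. A defining modal formula is □p → □□p.
Suppose □p→□□p is valid. Take Rxy, Ryz and set V(p)={w : Rxw}. Then □p at x, so □□p at x, so □p at y, so p at z, i.e. Rxz.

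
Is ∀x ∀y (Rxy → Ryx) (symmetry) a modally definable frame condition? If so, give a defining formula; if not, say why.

Yes, by p → □◇p

This is a Sahlqvist condition; the B axiom p → □◇p defines it.
Suppose p→□◇p is valid. Take Rxy and set V(p)={x}. Then p at x, so □◇p at x, so ◇p at y, so some z with Ryz has p; z=x, i.e. Ryx.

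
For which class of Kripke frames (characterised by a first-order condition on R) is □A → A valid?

Suppose □A→A is valid. At any x set V(A)={w : Rxw}. Then □A holds at x, so A holds at x, i.e. Rxx.
Conversely, any frame satisfying ∀x Rxx validates the schema.
Frame condition: ∀x Rxx.

Reflexivity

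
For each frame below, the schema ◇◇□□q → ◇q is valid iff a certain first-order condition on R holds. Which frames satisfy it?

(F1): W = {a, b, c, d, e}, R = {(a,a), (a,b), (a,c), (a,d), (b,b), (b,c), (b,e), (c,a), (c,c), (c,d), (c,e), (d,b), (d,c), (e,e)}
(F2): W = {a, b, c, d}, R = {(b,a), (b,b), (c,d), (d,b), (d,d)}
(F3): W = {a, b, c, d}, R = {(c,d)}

The schema corresponds to a generalized confluence (Geach) condition: ∀x ∀y (xR²y → ∃w (yR²w ∧ xRw)).
(F1): fails — aR²e but no w with eR²w and aRw.
(F2): fails — bR²a but no w with aR²w and bRw.
(F3): condition met.

(F3)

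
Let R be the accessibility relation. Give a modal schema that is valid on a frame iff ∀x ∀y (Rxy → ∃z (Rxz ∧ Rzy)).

This is density; the standard corresponding axiom is C4: □□r → □r.

□□r → □r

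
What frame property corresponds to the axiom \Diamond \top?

◇⊤ holds at w iff w has a successor, so frame-validity of ◇⊤ is exactly seriality. Equivalently via □A → ◇A:
Suppose □A→◇A is valid. At any x set V(A)=W. Then □A at x, so ◇A at x, so x has a successor.
The converse is a direct semantic check.
Frame condition: \forall x \exists y Rxy.

seriality: \forall x \exists y Rxy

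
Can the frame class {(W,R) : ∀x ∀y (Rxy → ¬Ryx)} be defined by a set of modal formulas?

No

If a class were modally definable it would be closed under surjective bounded morphisms (Goldblatt–Thomason).
The 5-cycle (worlds 0,1,2,3,4 with 0→1→2→3→4→0) is asymmetric. Mapping every world to a single reflexive point • is a surjective bounded morphism, and the reflexive point is not asymmetric (R•• but asymmetry requires ¬R••).
So no modal formula (or set of formulas) defines exactly the asymmetric frames.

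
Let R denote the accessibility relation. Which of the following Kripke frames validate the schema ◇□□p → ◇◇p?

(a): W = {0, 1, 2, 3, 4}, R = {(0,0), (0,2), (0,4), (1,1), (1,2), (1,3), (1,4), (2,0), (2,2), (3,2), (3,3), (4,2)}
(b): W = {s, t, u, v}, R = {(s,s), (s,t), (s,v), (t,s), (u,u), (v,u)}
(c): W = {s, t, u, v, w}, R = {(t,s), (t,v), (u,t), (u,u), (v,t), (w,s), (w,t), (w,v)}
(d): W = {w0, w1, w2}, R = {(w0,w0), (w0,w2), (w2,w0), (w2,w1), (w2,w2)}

(a), (b)

The schema corresponds to a generalized confluence (Geach) condition: ∀x ∀y (xRy → ∃w (yR²w ∧ xR²w)).
(a): ✓.
(b): ✓.
(c): fails — tRs but no w* with sR²w* and tR²w*.
(d): fails — w2Rw1 but no w with w1R²w and w2R²w.
Valid on: (a), (b).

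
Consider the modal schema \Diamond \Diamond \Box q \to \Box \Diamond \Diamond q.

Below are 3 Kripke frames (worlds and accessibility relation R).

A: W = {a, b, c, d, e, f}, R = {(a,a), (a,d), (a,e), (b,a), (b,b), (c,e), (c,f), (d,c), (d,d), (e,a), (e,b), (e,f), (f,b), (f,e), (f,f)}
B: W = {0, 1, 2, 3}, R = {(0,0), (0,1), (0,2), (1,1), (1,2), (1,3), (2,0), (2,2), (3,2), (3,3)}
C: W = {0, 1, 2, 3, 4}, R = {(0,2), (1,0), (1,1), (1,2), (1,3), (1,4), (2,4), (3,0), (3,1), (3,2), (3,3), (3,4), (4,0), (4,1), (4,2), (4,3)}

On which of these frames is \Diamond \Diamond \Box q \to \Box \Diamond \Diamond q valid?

The schema corresponds to a generalized confluence (Geach) condition: \forall x \forall y \forall z ((x R^2 y \wedge xRz) \to \exists w (yRw \wedge z R^2 w)).
A: fails — aR²b, aRd but no w with bRw and dR²w.
B: ✓.
C: fails — 1R²0, 1R0 but no w with 0Rw and 0R²w.
Valid on: B.

B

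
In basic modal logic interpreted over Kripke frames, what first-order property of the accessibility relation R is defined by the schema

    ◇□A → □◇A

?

This schema is the .2 axiom.
It corresponds to convergence: ∀x ∀y ∀z (Rxy ∧ Rxz → ∃w (Ryw ∧ Rzw)).

Convergence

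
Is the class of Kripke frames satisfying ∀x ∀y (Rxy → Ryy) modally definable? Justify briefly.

This is a Sahlqvist condition; the T□ axiom □(□p → p) defines it.
Suppose □(□p→p) is valid. Take Rxy and set V(p)={w : Ryw}. Then at y, □p holds; since □(□p→p) at x, □p→p at y, so p at y, i.e. Ryy.

Yes, by □(□p → p)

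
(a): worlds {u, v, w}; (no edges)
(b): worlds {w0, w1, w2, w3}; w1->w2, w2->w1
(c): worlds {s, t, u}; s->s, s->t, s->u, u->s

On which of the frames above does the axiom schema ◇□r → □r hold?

(a)

The schema corresponds to the Euclidean property: ∀x ∀y ∀z (Rxy ∧ Rxz → Ryz).
(a): ✓.
(b): fails — Rw1w2 and Rw1w2 but not Rw2w2.
(c): fails — Rsu and Rsu but not Ruu.
Valid on: (a).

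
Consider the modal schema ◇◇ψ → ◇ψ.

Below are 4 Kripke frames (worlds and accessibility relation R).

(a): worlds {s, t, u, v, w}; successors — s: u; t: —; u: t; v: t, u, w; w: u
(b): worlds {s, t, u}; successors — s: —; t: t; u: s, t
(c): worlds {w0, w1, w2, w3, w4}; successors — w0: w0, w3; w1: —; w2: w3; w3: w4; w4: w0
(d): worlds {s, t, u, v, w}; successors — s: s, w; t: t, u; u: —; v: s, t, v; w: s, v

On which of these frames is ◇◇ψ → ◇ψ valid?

Frame correspondent (Sahlqvist): ∀x ∀y ∀z (Rxy ∧ Ryz → Rxz) — i.e. transitivity.
(a): fails — Rwu and Rut but not Rwt.
(b): condition met.
(c): fails — Rw4w0 and Rw0w3 but not Rw4w3.
(d): fails — Rvt and Rtu but not Rvu.
Valid on: (b).

(b)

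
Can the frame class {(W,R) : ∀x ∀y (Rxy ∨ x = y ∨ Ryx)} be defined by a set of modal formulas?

Any modally definable frame class is closed under disjoint unions.
Take 2 disjoint single-world reflexive frames: each is trivially connected, but their disjoint union has 2 worlds with no edge between distinct components, so it is not connected.
So the class is not modally definable.

No — not modally definable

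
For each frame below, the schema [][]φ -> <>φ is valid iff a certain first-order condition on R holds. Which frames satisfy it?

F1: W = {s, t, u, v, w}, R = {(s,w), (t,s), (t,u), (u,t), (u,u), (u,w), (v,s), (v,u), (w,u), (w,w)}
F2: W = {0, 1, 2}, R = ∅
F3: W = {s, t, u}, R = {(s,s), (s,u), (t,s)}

The schema corresponds to a generalized confluence (Geach) condition: forall x exists w (x R^2 w & xRw).
F1: holds.
F2: fails — at 0 but no w with 0R²w and 0Rw.
F3: fails — at u but no w with uR²w and uRw.
Valid on: F1.

F1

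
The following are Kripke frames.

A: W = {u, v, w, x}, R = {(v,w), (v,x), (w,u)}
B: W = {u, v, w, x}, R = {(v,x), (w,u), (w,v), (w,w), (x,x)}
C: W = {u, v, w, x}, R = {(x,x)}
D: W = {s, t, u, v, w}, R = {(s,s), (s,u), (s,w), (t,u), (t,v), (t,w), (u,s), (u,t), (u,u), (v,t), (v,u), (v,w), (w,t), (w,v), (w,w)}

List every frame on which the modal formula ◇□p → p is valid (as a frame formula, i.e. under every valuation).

C

This is the axiom for a generalized confluence (Geach) condition; its first-order frame correspondent is ∀x ∀y (xRy → ∃w (yRw ∧ x = w)).
A: fails — vRw but no t with wRt and v=t.
B: fails — vRx but no t with xRt and v=t.
C: condition met.
D: fails — sRw but no w* with wRw* and s=w*.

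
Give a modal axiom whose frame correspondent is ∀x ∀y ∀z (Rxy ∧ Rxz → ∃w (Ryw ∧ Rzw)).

◇□p → □◇p

This is convergence; the standard corresponding axiom is .2: ◇□p → □◇p.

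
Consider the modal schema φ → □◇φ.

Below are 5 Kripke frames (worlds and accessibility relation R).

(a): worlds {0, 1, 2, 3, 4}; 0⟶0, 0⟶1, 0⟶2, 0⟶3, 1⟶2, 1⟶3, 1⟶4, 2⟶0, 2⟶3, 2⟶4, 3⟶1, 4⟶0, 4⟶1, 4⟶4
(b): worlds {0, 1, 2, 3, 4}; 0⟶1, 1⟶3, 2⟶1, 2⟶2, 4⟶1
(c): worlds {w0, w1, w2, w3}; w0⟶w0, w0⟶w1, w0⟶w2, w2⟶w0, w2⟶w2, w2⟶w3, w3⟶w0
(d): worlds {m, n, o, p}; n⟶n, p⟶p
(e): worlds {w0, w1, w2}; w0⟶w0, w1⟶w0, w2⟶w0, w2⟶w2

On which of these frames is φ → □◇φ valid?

(d)

Frame correspondent (Sahlqvist): ∀x ∀y (Rxy → Ryx) — i.e. symmetry.
(a): fails — R12 but not R21.
(b): fails — R01 but not R10.
(c): fails — Rw3w0 but not Rw0w3.
(d): holds.
(e): fails — Rw1w0 but not Rw0w1.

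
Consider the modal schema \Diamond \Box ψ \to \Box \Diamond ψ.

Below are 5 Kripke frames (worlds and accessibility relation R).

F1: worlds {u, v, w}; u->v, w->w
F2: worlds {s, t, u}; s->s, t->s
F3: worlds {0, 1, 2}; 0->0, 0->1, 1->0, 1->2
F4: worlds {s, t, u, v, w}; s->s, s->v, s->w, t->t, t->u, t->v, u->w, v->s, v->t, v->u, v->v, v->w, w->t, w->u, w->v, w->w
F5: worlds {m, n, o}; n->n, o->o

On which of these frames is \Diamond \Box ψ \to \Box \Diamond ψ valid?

Frame correspondent (Sahlqvist): \forall x \forall y \forall z (Rxy \wedge Rxz \to \exists w (Ryw \wedge Rzw)) — i.e. convergence.
F1: fails — Ruv and Ruv but v and v have no common successor.
F2: satisfies the condition.
F3: fails — R10 and R12 but 0 and 2 have no common successor.
F4: fails — Rtt and Rtu but t and u have no common successor.
F5: satisfies the condition.

F2, F5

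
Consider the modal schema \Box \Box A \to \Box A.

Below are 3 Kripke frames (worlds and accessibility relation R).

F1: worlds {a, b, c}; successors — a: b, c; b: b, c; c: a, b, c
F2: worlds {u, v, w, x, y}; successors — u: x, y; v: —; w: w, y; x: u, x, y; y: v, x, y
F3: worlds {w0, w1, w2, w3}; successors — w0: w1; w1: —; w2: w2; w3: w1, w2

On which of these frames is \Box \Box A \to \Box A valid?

F1, F2

This is the axiom for density; its first-order frame correspondent is \forall x \forall y (Rxy \to \exists z (Rxz \wedge Rzy)).
F1: satisfies the condition.
F2: satisfies the condition.
F3: fails — Rw0w1 but no z with Rw0z and Rzw1.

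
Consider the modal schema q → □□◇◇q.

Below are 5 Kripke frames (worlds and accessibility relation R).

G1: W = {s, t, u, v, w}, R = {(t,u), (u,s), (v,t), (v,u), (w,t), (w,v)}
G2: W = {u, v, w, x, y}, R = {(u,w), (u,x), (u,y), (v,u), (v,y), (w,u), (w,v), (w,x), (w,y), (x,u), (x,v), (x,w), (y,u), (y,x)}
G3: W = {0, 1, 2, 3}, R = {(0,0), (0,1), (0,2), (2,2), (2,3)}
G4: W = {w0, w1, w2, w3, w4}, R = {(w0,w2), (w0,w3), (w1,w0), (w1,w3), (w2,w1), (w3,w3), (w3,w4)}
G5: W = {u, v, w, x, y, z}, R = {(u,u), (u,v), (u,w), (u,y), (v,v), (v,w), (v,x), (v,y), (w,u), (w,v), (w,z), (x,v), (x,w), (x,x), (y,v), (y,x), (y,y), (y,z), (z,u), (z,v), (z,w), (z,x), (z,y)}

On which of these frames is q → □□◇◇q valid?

Frame correspondent (Sahlqvist): ∀x ∀z (xR²z → ∃w (x = w ∧ zR²w)) — i.e. a generalized confluence (Geach) condition.
G1: fails — tR²s but no w* with t=w* and sR²w*.
G2: ✓.
G3: fails — 0R²1 but no w with 0=w and 1R²w.
G4: fails — w0R²w1 but no w with w0=w and w1R²w.
G5: fails — zR²w but no t with z=t and wR²t.
Valid on: G2.

G2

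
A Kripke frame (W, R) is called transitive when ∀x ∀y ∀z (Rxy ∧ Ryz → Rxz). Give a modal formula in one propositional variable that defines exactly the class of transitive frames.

This is transitivity; the standard corresponding axiom is 4: □p → □□p.
Suppose □p→□□p is valid. Take Rxy, Ryz and set V(p)={w : Rxw}. Then □p at x, so □□p at x, so □p at y, so p at z, i.e. Rxz.

□p → □□p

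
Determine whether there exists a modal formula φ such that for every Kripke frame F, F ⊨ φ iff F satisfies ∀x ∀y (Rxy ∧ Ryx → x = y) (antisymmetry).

Any modally definable frame class is closed under surjective bounded morphisms.
The 4-cycle (worlds 0,1,2,3 with 0→1→2→3→0) is antisymmetric. Sending even-indexed worlds to a and odd-indexed worlds to b is a surjective bounded morphism onto the two-world frame with a↔b, which is not antisymmetric.
Hence antisymmetry is not modally definable.

No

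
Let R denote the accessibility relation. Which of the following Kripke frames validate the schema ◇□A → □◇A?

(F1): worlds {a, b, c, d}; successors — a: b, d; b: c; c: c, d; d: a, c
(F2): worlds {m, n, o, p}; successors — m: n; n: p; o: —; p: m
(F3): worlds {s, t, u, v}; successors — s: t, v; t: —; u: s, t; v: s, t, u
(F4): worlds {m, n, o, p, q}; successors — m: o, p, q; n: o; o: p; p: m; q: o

This is the axiom for convergence; its first-order frame correspondent is ∀x ∀y ∀z (Rxy ∧ Rxz → ∃w (Ryw ∧ Rzw)).
(F1): condition met.
(F2): condition met.
(F3): fails — Rsv and Rst but v and t have no common successor.
(F4): fails — Rmo and Rmq but o and q have no common successor.
Valid on: (F1), (F2).

(F1), (F2)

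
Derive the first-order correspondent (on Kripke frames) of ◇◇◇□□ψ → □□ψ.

∀x ∀y ∀z ((xR³y ∧ xR²z) → ∃w (yR²w ∧ z = w))

This is a Sahlqvist (Geach-type) schema ◇^3□^2ψ → □^2◇^0ψ.
First-order correspondent: ∀x ∀y ∀z ((xR³y ∧ xR²z) → ∃w (yR²w ∧ z = w)).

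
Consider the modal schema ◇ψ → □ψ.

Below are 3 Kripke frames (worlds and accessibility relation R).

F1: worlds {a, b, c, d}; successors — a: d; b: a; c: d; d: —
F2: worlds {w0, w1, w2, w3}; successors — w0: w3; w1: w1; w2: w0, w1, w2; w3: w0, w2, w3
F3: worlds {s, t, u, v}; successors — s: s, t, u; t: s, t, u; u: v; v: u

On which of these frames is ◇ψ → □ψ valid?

Frame correspondent (Sahlqvist): ∀x ∀y ∀z (Rxy ∧ Rxz → y = z) — i.e. partial functionality.
F1: holds.
F2: fails — w2 sees both w0 and w1.
F3: fails — s sees both s and t.
Valid on: F1.

F1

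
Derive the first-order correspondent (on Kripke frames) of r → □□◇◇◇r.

∀x ∀z (xR²z → ∃w (x = w ∧ zR³w))

This is a Sahlqvist (Geach-type) schema ◇^0□^0r → □^2◇^3r.
Minimal-valuation argument: fix x; take any y with xR^0y and any z with xR^2z. Set V(r) to the set of worlds R-reachable from y in exactly 0 steps. Then □^0r holds at y, so the antecedent holds at x; validity forces ◇^3r at z, giving a w with zR^3w and yR^0w.
First-order correspondent: ∀x ∀z (xR²z → ∃w (x = w ∧ zR³w)).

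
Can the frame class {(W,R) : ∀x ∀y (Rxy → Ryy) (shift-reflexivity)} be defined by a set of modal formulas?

The condition is shift-reflexivity. A defining modal formula is □(□p → p).
Suppose □(□p→p) is valid. Take Rxy and set V(p)={w : Ryw}. Then at y, □p holds; since □(□p→p) at x, □p→p at y, so p at y, i.e. Ryy.

Yes — defined by □(□p → p)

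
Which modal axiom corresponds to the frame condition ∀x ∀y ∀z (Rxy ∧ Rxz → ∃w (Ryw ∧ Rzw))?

◇□p → □◇p

This is convergence; the standard corresponding axiom is .2: ◇□p → □◇p.
Suppose ◇□p→□◇p is valid. Take Rxy, Rxz and set V(p)={w : Ryw}. Then □p at y so ◇□p at x, so □◇p at x, so ◇p at z, giving w with Rzw and Ryw.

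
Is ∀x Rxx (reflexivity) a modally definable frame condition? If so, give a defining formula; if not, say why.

The condition is reflexivity. A defining modal formula is □r → r.
Suppose □r→r is valid. At any x set V(r)={w : Rxw}. Then □r holds at x, so r holds at x, i.e. Rxx.

Definable; □r → r defines it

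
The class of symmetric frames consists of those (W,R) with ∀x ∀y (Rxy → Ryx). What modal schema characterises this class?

ψ → □◇ψ

A defining formula is ψ → □◇ψ (the B axiom).
Suppose ψ→□◇ψ is valid. Take Rxy and set V(ψ)={x}. Then ψ at x, so □◇ψ at x, so ◇ψ at y, so some z with Ryz has ψ; z=x, i.e. Ryx.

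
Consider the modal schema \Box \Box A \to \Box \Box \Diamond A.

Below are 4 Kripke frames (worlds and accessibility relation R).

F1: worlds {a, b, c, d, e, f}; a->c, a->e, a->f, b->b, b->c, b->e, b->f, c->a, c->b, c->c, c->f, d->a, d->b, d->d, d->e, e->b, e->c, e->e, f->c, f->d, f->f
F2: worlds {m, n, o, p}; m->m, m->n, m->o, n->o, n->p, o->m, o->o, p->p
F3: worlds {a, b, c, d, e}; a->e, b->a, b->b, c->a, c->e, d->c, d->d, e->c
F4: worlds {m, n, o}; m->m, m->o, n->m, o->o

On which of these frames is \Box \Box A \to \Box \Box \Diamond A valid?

F1, F2, F4

Frame correspondent (Sahlqvist): \forall x \forall z (x R^2 z \to \exists w (x R^2 w \wedge zRw)) — i.e. a generalized confluence (Geach) condition.
F1: holds.
F2: holds.
F3: fails — aR²c but no w with aR²w and cRw.
F4: holds.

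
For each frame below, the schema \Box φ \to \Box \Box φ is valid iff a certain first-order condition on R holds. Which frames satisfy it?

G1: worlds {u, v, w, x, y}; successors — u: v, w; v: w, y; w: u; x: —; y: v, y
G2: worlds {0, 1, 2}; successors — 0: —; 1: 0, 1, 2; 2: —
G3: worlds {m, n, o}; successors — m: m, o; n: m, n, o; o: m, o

Frame correspondent (Sahlqvist): \forall x \forall y \forall z (Rxy \wedge Ryz \to Rxz) — i.e. transitivity.
G1: fails — Ruv and Rvy but not Ruy.
G2: holds.
G3: holds.
Valid on: G2, G3.

G2, G3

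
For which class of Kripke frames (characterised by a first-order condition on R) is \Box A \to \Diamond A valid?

seriality

Suppose □A→◇A is valid. At any x set V(A)=W. Then □A at x, so ◇A at x, so x has a successor.
The converse is a direct semantic check.
So the correspondent is seriality.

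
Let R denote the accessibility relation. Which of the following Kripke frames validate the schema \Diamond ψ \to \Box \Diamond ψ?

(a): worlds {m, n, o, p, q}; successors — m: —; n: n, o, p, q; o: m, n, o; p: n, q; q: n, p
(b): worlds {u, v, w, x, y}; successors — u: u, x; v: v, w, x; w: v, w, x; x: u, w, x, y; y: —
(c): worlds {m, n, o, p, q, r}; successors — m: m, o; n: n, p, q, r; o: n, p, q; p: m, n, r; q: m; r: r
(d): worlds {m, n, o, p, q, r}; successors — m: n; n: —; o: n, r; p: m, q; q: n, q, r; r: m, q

Frame correspondent (Sahlqvist): \forall x \forall y \forall z (Rxy \wedge Rxz \to Ryz) — i.e. the Euclidean property.
(a): fails — Rno and Rnq but not Roq.
(b): fails — Rvx and Rvv but not Rxv.
(c): fails — Rmo and Rmo but not Roo.
(d): fails — Rmn and Rmn but not Rnn.
Valid on no frame.

none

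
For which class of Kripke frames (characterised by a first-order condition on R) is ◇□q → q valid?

Symmetry

Replacing q by ¬q and contraposing gives the equivalent schema q → □◇q.
Suppose q→□◇q is valid. Take Rxy and set V(q)={x}. Then q at x, so □◇q at x, so ◇q at y, so some z with Ryz has q; z=x, i.e. Ryx.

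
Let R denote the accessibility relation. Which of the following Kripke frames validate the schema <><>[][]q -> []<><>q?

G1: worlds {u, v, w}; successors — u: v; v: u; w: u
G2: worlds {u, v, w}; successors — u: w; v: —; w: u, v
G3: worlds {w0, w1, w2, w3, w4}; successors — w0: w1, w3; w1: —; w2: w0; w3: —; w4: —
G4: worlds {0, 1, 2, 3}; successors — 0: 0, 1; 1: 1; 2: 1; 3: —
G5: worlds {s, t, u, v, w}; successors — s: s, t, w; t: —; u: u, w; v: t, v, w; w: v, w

G4

The schema corresponds to a generalized confluence (Geach) condition: forall x forall y forall z ((x R^2 y & xRz) -> exists w (y R^2 w & z R^2 w)).
G1: fails — uR²u, uRv but no t with uR²t and vR²t.
G2: fails — uR²u, uRw but no t with uR²t and wR²t.
G3: fails — w2R²w1, w2Rw0 but no w with w1R²w and w0R²w.
G4: condition met.
G5: fails — sR²s, sRt but no w* with sR²w* and tR²w*.
Valid on: G4.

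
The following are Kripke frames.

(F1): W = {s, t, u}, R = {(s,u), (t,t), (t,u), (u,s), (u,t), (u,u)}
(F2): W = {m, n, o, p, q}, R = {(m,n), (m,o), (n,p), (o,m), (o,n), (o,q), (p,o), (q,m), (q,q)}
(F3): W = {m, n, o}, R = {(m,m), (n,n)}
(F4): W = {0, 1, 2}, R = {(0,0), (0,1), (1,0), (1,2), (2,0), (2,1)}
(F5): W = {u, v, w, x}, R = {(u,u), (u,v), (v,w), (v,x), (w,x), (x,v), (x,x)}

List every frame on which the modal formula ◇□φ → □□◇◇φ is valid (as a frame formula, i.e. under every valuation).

Frame correspondent (Sahlqvist): ∀x ∀y ∀z ((xRy ∧ xR²z) → ∃w (yRw ∧ zR²w)) — i.e. a generalized confluence (Geach) condition.
(F1): satisfies the condition.
(F2): fails — mRn, mR²n but no w with nRw and nR²w.
(F3): satisfies the condition.
(F4): satisfies the condition.
(F5): satisfies the condition.
Valid on: (F1), (F3), (F4), (F5).

(F1), (F3), (F4), (F5)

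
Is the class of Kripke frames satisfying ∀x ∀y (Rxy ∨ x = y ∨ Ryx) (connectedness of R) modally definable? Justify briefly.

No

Modal frame validity is preserved under disjoint unions.
Take 3 disjoint single-world reflexive frames: each is trivially connected, but their disjoint union has 3 worlds with no edge between distinct components, so it is not connected.
Hence connectedness of R is not modally definable.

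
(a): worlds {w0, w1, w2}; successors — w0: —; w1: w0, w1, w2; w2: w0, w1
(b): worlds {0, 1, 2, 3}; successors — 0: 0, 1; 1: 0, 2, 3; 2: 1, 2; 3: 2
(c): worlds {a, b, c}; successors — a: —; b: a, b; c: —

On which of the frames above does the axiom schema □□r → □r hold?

The schema corresponds to density: ∀x ∀y (Rxy → ∃z (Rxz ∧ Rzy)).
(a): condition met.
(b): fails — R13 but no z with R1z and Rz3.
(c): condition met.
Valid on: (a), (c).

(a), (c)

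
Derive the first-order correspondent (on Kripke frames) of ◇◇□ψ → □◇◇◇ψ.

This is a Sahlqvist (Geach-type) schema ◇^2□^1ψ → □^1◇^3ψ.
First-order correspondent: ∀x ∀y ∀z ((xR²y ∧ xRz) → ∃w (yRw ∧ zR³w)).

∀x ∀y ∀z ((xR²y ∧ xRz) → ∃w (yRw ∧ zR³w))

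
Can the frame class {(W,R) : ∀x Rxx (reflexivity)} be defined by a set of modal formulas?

Yes — defined by □r → r

This is a Sahlqvist condition; the T axiom □r → r defines it.
Suppose □r→r is valid. At any x set V(r)={w : Rxw}. Then □r holds at x, so r holds at x, i.e. Rxx.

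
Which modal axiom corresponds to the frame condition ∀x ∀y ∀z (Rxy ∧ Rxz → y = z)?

◇ψ → □ψ

The condition is partial functionality. The CD schema ◇ψ → □ψ defines it.
Suppose ◇ψ→□ψ is valid. Take Rxy, Rxz and set V(ψ)={y}. Then ◇ψ at x, so □ψ at x, so ψ at z, i.e. z=y.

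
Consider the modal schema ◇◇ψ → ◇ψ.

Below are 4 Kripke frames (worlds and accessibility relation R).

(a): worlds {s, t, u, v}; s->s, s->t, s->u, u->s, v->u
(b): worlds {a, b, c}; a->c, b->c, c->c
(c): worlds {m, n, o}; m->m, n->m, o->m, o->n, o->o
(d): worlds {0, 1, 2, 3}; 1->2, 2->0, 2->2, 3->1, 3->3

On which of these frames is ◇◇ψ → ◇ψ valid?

(b), (c)

This is the axiom for transitivity; its first-order frame correspondent is ∀x ∀y ∀z (Rxy ∧ Ryz → Rxz).
(a): fails — Rus and Rsu but not Ruu.
(b): satisfies the condition.
(c): satisfies the condition.
(d): fails — R31 and R12 but not R32.
Valid on: (b), (c).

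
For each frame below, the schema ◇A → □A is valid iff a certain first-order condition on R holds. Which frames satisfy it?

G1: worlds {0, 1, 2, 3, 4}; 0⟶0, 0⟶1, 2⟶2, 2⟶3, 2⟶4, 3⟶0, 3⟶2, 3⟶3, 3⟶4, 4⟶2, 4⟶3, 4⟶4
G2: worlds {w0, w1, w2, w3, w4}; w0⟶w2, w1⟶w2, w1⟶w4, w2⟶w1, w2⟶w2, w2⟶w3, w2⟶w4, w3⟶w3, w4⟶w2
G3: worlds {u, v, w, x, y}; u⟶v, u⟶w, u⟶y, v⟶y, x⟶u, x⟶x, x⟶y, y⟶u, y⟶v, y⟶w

This is the axiom for partial functionality; its first-order frame correspondent is ∀x ∀y ∀z (Rxy ∧ Rxz → y = z).
G1: fails — 0 sees both 0 and 1.
G2: fails — w1 sees both w2 and w4.
G3: fails — u sees both v and w.
Valid on no frame.

none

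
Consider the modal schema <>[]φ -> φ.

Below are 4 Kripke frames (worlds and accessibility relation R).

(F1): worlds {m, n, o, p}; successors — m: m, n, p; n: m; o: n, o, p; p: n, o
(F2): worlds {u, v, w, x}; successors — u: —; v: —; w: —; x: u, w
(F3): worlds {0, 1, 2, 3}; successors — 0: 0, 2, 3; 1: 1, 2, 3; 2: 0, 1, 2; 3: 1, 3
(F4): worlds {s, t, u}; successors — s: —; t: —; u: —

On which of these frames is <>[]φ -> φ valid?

Frame correspondent (Sahlqvist): forall x forall y (Rxy -> Ryx) — i.e. symmetry.
(F1): fails — Ron but not Rno.
(F2): fails — Rxw but not Rwx.
(F3): fails — R03 but not R30.
(F4): condition met.
Valid on: (F4).

(F4)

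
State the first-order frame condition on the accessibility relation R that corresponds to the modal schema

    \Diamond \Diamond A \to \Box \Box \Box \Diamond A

This is a Sahlqvist (Geach-type) schema ◇^2□^0A → □^3◇^1A.
Minimal-valuation argument: fix x; take any y with xR^2y and any z with xR^3z. Set V(A) to the set of worlds R-reachable from y in exactly 0 steps. Then □^0A holds at y, so the antecedent holds at x; validity forces ◇^1A at z, giving a w with zR^1w and yR^0w.
First-order correspondent: \forall x \forall y \forall z ((x R^2 y \wedge x R^3 z) \to \exists w (y = w \wedge zRw)).

\forall x \forall y \forall z ((x R^2 y \wedge x R^3 z) \to \exists w (y = w \wedge zRw))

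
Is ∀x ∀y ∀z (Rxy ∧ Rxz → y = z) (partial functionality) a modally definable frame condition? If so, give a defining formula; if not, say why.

Yes: it is partial functionality, defined by the CD schema ◇q → □q.
Suppose ◇q→□q is valid. Take Rxy, Rxz and set V(q)={y}. Then ◇q at x, so □q at x, so q at z, i.e. z=y.

Yes, by ◇q → □q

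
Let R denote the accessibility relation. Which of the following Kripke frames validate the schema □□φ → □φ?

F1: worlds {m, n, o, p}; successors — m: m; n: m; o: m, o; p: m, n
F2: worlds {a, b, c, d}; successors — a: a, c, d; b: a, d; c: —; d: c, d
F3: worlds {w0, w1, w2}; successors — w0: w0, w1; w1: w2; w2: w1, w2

F2, F3

The schema corresponds to density: ∀x ∀y (Rxy → ∃z (Rxz ∧ Rzy)).
F1: fails — Rpn but no z with Rpz and Rzn.
F2: condition met.
F3: condition met.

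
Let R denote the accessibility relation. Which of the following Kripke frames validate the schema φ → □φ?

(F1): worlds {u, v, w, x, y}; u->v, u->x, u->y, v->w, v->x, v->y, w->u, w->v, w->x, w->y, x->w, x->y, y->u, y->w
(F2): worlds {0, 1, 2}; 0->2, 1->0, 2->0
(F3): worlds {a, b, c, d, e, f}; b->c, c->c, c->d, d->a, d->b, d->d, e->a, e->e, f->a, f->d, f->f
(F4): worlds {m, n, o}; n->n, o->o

(F4)

The schema corresponds to a generalized confluence (Geach) condition: ∀x ∀z (xRz → ∃w (x = w ∧ z = w)).
(F1): fails — uRv but u ≠ v.
(F2): fails — 0R2 but 0 ≠ 2.
(F3): fails — bRc but b ≠ c.
(F4): holds.
Valid on: (F4).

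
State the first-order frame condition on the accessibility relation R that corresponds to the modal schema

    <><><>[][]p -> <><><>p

forall x forall y (x R^3 y -> exists w (y R^2 w & x R^3 w))

This is a Sahlqvist (Geach-type) schema ◇^3□^2p → □^0◇^3p.
First-order correspondent: forall x forall y (x R^3 y -> exists w (y R^2 w & x R^3 w)).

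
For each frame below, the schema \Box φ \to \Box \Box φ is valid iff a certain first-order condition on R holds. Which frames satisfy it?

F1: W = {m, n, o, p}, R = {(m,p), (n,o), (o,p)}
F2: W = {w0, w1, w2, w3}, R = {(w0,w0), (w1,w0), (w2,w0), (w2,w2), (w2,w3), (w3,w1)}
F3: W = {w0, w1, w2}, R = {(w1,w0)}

F3

This is the axiom for transitivity; its first-order frame correspondent is \forall x \forall y \forall z (Rxy \wedge Ryz \to Rxz).
F1: fails — Rno and Rop but not Rnp.
F2: fails — Rw3w1 and Rw1w0 but not Rw3w0.
F3: holds.
Valid on: F3.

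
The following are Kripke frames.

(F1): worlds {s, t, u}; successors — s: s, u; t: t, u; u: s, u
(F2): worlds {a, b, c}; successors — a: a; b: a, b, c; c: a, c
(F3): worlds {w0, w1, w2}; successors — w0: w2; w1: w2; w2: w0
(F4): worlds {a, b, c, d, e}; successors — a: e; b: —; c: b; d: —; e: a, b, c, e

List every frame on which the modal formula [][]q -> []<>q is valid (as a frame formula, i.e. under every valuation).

This is the axiom for a generalized confluence (Geach) condition; its first-order frame correspondent is forall x forall z (xRz -> exists w (x R^2 w & zRw)).
(F1): ✓.
(F2): ✓.
(F3): ✓.
(F4): fails — cRb but no w with cR²w and bRw.
Valid on: (F1), (F2), (F3).

(F1), (F2), (F3)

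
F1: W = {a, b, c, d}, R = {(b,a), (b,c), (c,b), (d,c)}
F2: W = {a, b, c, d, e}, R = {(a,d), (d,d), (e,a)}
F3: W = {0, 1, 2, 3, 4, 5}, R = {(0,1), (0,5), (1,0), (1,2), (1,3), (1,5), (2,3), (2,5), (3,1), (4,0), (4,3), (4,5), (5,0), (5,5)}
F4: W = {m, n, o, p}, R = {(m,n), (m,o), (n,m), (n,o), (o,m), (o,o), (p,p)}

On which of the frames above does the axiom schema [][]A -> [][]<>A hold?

Frame correspondent (Sahlqvist): forall x forall z (x R^2 z -> exists w (x R^2 w & zRw)) — i.e. a generalized confluence (Geach) condition.
F1: fails — bR²b but no w with bR²w and bRw.
F2: satisfies the condition.
F3: fails — 0R²3 but no w with 0R²w and 3Rw.
F4: satisfies the condition.

F2, F4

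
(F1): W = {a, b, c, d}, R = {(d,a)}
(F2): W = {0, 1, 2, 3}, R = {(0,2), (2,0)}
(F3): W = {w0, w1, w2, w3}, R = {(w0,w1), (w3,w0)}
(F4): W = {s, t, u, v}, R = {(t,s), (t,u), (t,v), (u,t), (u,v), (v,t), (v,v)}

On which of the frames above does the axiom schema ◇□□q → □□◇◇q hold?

This is the axiom for a generalized confluence (Geach) condition; its first-order frame correspondent is ∀x ∀y ∀z ((xRy ∧ xR²z) → ∃w (yR²w ∧ zR²w)).
(F1): holds.
(F2): fails — 0R2, 0R²0 but no w with 2R²w and 0R²w.
(F3): fails — w3Rw0, w3R²w1 but no w with w0R²w and w1R²w.
(F4): fails — tRs, tR²t but no w with sR²w and tR²w.
Valid on: (F1).

(F1)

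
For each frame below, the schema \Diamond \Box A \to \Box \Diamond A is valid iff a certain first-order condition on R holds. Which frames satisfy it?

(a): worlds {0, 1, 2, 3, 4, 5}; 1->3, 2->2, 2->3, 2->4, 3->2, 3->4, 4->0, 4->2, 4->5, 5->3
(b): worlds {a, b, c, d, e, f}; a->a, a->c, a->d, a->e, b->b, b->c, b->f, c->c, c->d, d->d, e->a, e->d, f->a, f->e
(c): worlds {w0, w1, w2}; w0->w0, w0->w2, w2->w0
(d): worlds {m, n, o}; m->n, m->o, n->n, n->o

(c)

Frame correspondent (Sahlqvist): \forall x \forall y \forall z (Rxy \wedge Rxz \to \exists w (Ryw \wedge Rzw)) — i.e. convergence.
(a): fails — R45 and R40 but 5 and 0 have no common successor.
(b): fails — Rbc and Rbf but c and f have no common successor.
(c): holds.
(d): fails — Rmo and Rmo but o and o have no common successor.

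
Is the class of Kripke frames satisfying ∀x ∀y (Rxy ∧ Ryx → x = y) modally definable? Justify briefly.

No

If a class were modally definable it would be closed under surjective bounded morphisms (Goldblatt–Thomason).
The 4-cycle (worlds 0,1,2,3 with 0→1→2→3→0) is antisymmetric. Sending even-indexed worlds to a and odd-indexed worlds to b is a surjective bounded morphism onto the two-world frame with a↔b, which is not antisymmetric.
So no modal formula (or set of formulas) defines exactly the antisymmetric frames.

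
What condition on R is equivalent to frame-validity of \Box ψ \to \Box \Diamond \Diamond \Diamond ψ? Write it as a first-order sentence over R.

\forall x \forall z (xRz \to \exists w (xRw \wedge z R^3 w))

This is a Sahlqvist (Geach-type) schema ◇^0□^1ψ → □^1◇^3ψ.
Minimal-valuation argument: fix x; take any y with xR^0y and any z with xR^1z. Set V(ψ) to the set of worlds R-reachable from y in exactly 1 step. Then □^1ψ holds at y, so the antecedent holds at x; validity forces ◇^3ψ at z, giving a w with zR^3w and yR^1w.
First-order correspondent: \forall x \forall z (xRz \to \exists w (xRw \wedge z R^3 w)).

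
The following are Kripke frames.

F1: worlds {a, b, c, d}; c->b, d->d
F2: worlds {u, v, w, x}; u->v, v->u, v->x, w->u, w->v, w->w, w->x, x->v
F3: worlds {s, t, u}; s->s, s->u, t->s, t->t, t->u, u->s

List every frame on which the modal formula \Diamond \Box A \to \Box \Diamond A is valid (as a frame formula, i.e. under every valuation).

F3

Frame correspondent (Sahlqvist): \forall x \forall y \forall z (Rxy \wedge Rxz \to \exists w (Ryw \wedge Rzw)) — i.e. convergence.
F1: fails — Rcb and Rcb but b and b have no common successor.
F2: fails — Rwu and Rwv but u and v have no common successor.
F3: ✓.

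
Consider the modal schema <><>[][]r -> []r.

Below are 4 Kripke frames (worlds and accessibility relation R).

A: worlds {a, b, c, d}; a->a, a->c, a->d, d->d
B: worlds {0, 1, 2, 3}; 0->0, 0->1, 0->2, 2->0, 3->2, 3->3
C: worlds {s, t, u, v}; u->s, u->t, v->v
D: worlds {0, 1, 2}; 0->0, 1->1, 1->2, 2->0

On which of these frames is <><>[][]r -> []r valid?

The schema corresponds to a generalized confluence (Geach) condition: forall x forall y forall z ((x R^2 y & xRz) -> exists w (y R^2 w & z = w)).
A: fails — aR²c, aRa but no w with cR²w and a=w.
B: fails — 0R²1, 0R0 but no w with 1R²w and 0=w.
C: ✓.
D: fails — 1R²0, 1R1 but no w with 0R²w and 1=w.
Valid on: C.

C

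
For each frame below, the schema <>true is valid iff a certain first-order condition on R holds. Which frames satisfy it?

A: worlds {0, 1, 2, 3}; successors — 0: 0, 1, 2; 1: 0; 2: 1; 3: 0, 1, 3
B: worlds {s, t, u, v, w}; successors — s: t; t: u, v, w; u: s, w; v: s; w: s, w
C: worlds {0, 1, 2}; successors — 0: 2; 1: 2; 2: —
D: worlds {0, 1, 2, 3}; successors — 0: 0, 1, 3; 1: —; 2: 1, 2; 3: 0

A, B

The schema corresponds to seriality: forall x exists y Rxy.
A: satisfies the condition.
B: satisfies the condition.
C: fails — world 2 has no successor.
D: fails — world 1 has no successor.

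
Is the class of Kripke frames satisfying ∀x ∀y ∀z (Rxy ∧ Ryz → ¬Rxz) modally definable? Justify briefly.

No

Modal frame validity is preserved under surjective bounded morphisms.
The 5-cycle (worlds w0,w1,w2,w3,w4 with w0→w1→w2→w3→w4→w0) is intransitive. Mapping every world to a single reflexive point • is a surjective bounded morphism; the reflexive point is not intransitive (R••∧R•• but R••).
So the class is not modally definable.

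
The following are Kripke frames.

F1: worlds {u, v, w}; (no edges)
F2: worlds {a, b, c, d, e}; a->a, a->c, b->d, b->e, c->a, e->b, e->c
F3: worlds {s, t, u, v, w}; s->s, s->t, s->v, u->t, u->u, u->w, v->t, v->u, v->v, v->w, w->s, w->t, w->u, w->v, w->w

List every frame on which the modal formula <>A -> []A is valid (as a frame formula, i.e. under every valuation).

The schema corresponds to partial functionality: forall x forall y forall z (Rxy & Rxz -> y = z).
F1: condition met.
F2: fails — a sees both a and c.
F3: fails — s sees both s and t.
Valid on: F1.

F1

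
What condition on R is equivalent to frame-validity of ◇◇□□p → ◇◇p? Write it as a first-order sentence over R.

∀x ∀y (xR²y → ∃w (yR²w ∧ xR²w))

This is a Sahlqvist (Geach-type) schema ◇^2□^2p → □^0◇^2p.
Minimal-valuation argument: fix x; take any y with xR^2y and any z with xR^0z. Set V(p) to the set of worlds R-reachable from y in exactly 2 steps. Then □^2p holds at y, so the antecedent holds at x; validity forces ◇^2p at z, giving a w with zR^2w and yR^2w.
First-order correspondent: ∀x ∀y (xR²y → ∃w (yR²w ∧ xR²w)).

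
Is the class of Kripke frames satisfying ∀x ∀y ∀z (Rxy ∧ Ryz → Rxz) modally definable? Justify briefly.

Definable; □q → □□q defines it

The condition is transitivity. A defining modal formula is □q → □□q.
Suppose □q→□□q is valid. Take Rxy, Ryz and set V(q)={w : Rxw}. Then □q at x, so □□q at x, so □q at y, so q at z, i.e. Rxz.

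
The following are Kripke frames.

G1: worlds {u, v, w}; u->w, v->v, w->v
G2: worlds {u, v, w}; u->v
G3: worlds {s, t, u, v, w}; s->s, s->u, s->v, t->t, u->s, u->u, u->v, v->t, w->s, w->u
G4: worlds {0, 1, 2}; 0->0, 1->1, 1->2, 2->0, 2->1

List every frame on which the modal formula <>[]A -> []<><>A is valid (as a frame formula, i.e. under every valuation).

The schema corresponds to a generalized confluence (Geach) condition: forall x forall y forall z ((xRy & xRz) -> exists w (yRw & z R^2 w)).
G1: holds.
G2: fails — uRv, uRv but no t with vRt and vR²t.
G3: fails — sRs, sRv but no w* with sRw* and vR²w*.
G4: fails — 2R1, 2R0 but no w with 1Rw and 0R²w.
Valid on: G1.

G1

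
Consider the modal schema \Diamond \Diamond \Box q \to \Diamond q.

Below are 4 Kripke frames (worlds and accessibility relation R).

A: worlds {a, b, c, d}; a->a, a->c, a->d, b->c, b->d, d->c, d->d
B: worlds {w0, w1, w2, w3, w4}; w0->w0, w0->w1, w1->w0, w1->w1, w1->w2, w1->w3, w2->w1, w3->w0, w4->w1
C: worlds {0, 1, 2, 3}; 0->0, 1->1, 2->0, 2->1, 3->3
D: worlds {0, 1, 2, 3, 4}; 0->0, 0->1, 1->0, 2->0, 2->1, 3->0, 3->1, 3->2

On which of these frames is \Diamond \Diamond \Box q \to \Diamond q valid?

This is the axiom for a generalized confluence (Geach) condition; its first-order frame correspondent is \forall x \forall y (x R^2 y \to \exists w (yRw \wedge xRw)).
A: fails — aR²c but no w with cRw and aRw.
B: fails — w2R²w3 but no w with w3Rw and w2Rw.
C: condition met.
D: condition met.

C, D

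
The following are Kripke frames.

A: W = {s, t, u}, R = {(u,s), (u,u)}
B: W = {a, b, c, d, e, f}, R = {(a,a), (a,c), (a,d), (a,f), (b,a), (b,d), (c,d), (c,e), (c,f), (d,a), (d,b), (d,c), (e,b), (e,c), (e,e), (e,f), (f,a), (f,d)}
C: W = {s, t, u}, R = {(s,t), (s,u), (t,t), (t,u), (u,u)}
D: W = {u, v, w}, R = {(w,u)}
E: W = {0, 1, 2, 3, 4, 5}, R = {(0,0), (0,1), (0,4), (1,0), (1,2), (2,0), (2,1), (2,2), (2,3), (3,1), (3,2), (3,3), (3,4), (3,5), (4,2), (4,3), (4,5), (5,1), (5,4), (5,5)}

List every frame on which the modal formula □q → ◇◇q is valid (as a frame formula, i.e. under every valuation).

B, C, E

The schema corresponds to a generalized confluence (Geach) condition: ∀x ∃w (xRw ∧ xR²w).
A: fails — at s but no w with sRw and sR²w.
B: satisfies the condition.
C: satisfies the condition.
D: fails — at u but no t with uRt and uR²t.
E: satisfies the condition.
Valid on: B, C, E.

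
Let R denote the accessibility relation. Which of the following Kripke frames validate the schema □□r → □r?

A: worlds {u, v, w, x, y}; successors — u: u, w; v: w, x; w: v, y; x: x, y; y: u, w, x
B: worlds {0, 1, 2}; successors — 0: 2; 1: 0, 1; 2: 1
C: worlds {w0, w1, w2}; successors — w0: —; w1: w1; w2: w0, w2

This is the axiom for density; its first-order frame correspondent is ∀x ∀y (Rxy → ∃z (Rxz ∧ Rzy)).
A: fails — Rvw but no z with Rvz and Rzw.
B: fails — R02 but no z with R0z and Rz2.
C: satisfies the condition.

C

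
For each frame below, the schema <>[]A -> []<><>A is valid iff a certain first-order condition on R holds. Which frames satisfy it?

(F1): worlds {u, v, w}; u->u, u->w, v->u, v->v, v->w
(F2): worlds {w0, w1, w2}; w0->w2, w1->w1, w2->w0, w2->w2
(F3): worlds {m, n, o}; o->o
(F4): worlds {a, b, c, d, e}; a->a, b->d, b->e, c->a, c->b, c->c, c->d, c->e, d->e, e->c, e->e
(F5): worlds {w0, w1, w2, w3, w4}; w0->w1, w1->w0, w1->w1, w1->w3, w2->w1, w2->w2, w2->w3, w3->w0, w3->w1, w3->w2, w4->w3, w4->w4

(F2), (F3), (F5)

This is the axiom for a generalized confluence (Geach) condition; its first-order frame correspondent is forall x forall y forall z ((xRy & xRz) -> exists w (yRw & z R^2 w)).
(F1): fails — uRu, uRw but no t with uRt and wR²t.
(F2): condition met.
(F3): condition met.
(F4): fails — cRa, cRb but no w with aRw and bR²w.
(F5): condition met.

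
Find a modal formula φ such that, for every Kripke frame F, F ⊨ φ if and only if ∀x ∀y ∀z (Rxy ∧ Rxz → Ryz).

◇s → □◇s

A defining formula is ◇s → □◇s (the 5 axiom).
Suppose ◇s→□◇s is valid. Take Rxy, Rxz and set V(s)={y}. Then ◇s at x, so □◇s at x, so ◇s at z, so some w with Rzw has s; w=y, i.e. Rzy. By symmetry of the argument, Ryz.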